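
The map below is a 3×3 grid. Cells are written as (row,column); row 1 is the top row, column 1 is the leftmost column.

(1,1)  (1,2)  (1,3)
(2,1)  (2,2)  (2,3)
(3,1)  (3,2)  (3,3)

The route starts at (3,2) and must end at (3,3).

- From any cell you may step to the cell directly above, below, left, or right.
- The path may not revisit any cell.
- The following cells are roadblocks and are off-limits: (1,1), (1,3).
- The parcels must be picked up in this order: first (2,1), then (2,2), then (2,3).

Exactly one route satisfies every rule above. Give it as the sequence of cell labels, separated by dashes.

(3,2) - (3,1) - (2,1) - (2,2) - (2,3) - (3,3)

The waypoints must appear in the order (2,1), (2,2), (2,3), with no cell reused.
Route from (3,2): left to (3,1), up to (2,1), 2× right (reaching (2,3)), down to (3,3) — 5 moves in all.
Check: order respected ((2,1) at step 2, (2,2) at step 3, (2,3) at step 4).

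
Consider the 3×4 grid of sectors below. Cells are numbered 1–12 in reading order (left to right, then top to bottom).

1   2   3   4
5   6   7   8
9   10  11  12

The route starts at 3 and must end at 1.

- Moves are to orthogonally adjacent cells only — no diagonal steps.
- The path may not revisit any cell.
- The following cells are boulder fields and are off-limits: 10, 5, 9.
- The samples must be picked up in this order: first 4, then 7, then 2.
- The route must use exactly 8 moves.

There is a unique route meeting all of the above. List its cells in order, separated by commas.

3, 4, 8, 12, 11, 7, 6, 2, 1

The waypoints must appear in the order 4, 7, 2, with no cell reused.
Route from 3: right to 4, 2× down (reaching 12), left to 11, up to 7, left to 6, up to 2, left to 1 — 8 moves in all.
Check: order respected (4 at step 1, 7 at step 5, 2 at step 7); 8 moves as required.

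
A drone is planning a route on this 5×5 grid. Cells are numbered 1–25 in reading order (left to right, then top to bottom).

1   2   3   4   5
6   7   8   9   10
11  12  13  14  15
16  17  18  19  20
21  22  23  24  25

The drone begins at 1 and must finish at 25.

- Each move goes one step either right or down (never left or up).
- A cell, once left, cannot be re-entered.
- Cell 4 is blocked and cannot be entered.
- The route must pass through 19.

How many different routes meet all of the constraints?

38

A right/down-only route from 1 to 25 makes exactly 4 down-moves and 4 right-moves in some order.
With no other constraints that would be C(8,4) = 70 routes.
Split at 19 and multiply the segment counts (each segment already excludes blocked cells): 1→19: 19; 19→25: 2; product = 38.
That gives 38 routes.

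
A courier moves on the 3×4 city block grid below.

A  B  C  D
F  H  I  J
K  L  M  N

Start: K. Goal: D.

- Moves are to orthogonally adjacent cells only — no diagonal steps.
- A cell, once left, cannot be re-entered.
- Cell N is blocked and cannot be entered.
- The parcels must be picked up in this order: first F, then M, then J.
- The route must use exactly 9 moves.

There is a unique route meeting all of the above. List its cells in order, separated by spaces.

K F A B H L M I J D

The waypoints must appear in the order F, M, J, with no cell reused.
Route from K: 2× up (reaching A), right to B, 2× down (reaching L), right to M, up to I, right to J, up to D — 9 moves in all.
Check: order respected (F at step 1, M at step 6, J at step 8); 9 moves as required.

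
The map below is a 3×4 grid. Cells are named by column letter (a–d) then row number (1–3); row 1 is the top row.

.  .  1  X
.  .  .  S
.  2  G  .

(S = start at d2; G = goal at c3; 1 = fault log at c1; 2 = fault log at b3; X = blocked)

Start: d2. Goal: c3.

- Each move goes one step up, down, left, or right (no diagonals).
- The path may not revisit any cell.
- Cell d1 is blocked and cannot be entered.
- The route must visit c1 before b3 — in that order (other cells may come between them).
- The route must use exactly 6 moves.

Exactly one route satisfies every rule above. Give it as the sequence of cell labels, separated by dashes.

d2 - c2 - c1 - b1 - b2 - b3 - c3

The waypoints must appear in the order c1, b3, with no cell reused.
Route from d2: left 1 to c2, up 1 to c1, left 1 to b1, down 2 to b3, right 1 to c3 — 6 moves in all.
Check: order respected (1 at step 2, 2 at step 5); 6 moves as required.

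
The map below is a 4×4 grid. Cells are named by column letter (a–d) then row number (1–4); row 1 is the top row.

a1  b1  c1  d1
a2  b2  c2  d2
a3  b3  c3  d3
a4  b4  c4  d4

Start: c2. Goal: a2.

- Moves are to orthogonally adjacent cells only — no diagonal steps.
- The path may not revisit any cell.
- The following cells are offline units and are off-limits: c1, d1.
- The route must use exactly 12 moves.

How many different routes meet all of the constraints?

Need simple routes of exactly 12 moves from c2 to a2 (Manhattan distance 2, so 5 moves are spent on a detour and 5 undoing it).
Enumerating: c2 c3 d3 d4 c4 b4 a4 a3 b3 b2 b1 a1 a2 | c2 d2 d3 d4 c4 b4 a4 a3 b3 b2 b1 a1 a2 | c2 d2 d3 c3 c4 b4 a4 a3 b3 b2 b1 a1 a2.
That gives 3 routes.

3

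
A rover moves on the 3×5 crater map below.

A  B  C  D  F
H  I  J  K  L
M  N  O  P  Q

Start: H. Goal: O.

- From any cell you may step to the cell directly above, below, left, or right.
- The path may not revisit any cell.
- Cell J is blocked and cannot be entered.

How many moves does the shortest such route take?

The Manhattan distance from H to O is |2−3| + |1−3| = 3, so at least 3 moves are needed.
A route of 3 moves achieves this: H → M → N → O.
Since 3 matches the lower bound, it is optimal.

3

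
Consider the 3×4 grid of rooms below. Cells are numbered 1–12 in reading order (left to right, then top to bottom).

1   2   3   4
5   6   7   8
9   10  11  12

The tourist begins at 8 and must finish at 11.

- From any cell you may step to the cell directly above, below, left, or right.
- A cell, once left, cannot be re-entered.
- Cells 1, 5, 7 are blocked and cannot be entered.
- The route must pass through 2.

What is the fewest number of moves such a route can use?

Any route passes through 2 somewhere between 8 and 11. Summing Manhattan distances along the two legs (8 → 2 → 11) gives a lower bound of 3 + 3 = 6 moves.
A route of 6 moves achieves this: 8 → 4 → 3 → 2 → 6 → 10 → 11.
Since 6 matches the lower bound, it is optimal.

6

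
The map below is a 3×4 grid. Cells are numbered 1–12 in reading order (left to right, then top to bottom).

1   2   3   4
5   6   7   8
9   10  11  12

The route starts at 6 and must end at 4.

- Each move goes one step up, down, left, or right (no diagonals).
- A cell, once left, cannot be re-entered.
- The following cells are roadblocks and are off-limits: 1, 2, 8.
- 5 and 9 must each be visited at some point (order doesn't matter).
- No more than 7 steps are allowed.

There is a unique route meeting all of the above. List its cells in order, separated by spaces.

6 5 9 10 11 7 3 4

The 7-move cap with required stops at 5, 9 leaves no slack for detours.
Route from 6: left 1 to 5, down 1 to 9, right 2 to 11, up 2 to 3, right 1 to 4 — 7 moves in all.
Check: all required cells visited; 7 ≤ 7 moves.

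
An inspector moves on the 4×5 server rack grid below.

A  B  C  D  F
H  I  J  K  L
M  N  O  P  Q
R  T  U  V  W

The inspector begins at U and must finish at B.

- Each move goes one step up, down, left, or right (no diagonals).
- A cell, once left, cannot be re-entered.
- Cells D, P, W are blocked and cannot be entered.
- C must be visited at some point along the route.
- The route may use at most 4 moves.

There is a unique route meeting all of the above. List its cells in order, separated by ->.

The budget equals the shortest possible length, so every move has to be on a shortest route through the required cells.
Route from U: up 3 to C, left 1 to B — 4 moves in all.
Check: all required cells visited; 4 ≤ 4 moves.

U -> O -> J -> C -> B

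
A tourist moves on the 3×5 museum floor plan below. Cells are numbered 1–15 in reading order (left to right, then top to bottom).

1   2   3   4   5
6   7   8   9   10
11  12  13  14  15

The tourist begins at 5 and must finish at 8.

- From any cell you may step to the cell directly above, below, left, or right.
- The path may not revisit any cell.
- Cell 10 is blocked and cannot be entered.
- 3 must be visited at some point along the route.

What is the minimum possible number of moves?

3

Any route passes through 3 somewhere between 5 and 8. Summing Manhattan distances along the two legs (5 → 3 → 8) gives a lower bound of 2 + 1 = 3 moves.
A route of 3 moves achieves this: 5 → 4 → 3 → 8.
Since 3 matches the lower bound, it is optimal.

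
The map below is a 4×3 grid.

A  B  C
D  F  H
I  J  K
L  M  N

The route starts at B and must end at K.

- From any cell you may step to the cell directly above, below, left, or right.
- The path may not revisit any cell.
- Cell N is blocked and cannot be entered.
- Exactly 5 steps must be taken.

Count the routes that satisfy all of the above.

5

Need simple routes of exactly 5 moves from B to K (Manhattan distance 3, so 1 moves are spent on a detour and 1 undoing it).
Enumerating: B F D I J K | B A D I J K | B A D F J K | B A D F H K | B C H F J K.
That gives 5 routes.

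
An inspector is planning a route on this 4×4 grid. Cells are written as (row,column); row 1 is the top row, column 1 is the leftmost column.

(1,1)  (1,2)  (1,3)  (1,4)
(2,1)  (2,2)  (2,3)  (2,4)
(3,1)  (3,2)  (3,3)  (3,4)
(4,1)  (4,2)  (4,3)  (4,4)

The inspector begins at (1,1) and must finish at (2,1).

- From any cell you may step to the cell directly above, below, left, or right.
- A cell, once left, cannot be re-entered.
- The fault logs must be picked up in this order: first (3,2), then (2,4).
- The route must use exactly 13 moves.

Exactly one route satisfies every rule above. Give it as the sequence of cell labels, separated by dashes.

(1,1) - (1,2) - (2,2) - (3,2) - (3,3) - (2,3) - (2,4) - (3,4) - (4,4) - (4,3) - (4,2) - (4,1) - (3,1) - (2,1)

The waypoints must appear in the order (3,2), (2,4), with no cell reused.
Route from (1,1): right to (1,2), 2× down (reaching (3,2)), right to (3,3), up to (2,3), right to (2,4), 2× down (reaching (4,4)), 3× left (reaching (4,1)), 2× up (reaching (2,1)) — 13 moves in all.
Check: order respected ((3,2) at step 3, (2,4) at step 6); 13 moves as required.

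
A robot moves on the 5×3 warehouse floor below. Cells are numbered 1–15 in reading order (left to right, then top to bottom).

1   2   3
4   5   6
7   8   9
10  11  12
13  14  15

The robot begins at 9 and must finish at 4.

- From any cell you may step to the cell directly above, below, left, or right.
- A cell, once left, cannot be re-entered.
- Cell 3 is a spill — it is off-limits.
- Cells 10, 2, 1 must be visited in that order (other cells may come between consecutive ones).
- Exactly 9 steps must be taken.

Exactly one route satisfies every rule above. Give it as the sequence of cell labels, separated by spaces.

The waypoints must appear in the order 10, 2, 1, with no cell reused.
Route from 9: down to 12, 2× left (reaching 10), up to 7, right to 8, 2× up (reaching 2), left to 1, down to 4 — 9 moves in all.
Check: order respected (10 at step 3, 2 at step 7, 1 at step 8); 9 moves as required.

9 12 11 10 7 8 5 2 1 4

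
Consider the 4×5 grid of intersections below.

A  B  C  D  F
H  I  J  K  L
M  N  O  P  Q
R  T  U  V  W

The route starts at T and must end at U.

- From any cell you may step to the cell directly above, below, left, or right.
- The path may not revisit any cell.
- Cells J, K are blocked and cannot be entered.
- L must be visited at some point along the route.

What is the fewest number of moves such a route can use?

11

Any route passes through L somewhere between T and U. Summing Manhattan distances along the two legs (T → L → U) gives a lower bound of 5 + 4 = 9 moves.
The shortest route satisfying every rule uses 11 moves: T → N → I → B → C → D → F → L → Q → W → V → U.
The no-revisit rule (legs can't share cells) pushes the minimum above the 9-move bound; an exhaustive check rules out every length from 9 to 10, leaving 11 as the minimum.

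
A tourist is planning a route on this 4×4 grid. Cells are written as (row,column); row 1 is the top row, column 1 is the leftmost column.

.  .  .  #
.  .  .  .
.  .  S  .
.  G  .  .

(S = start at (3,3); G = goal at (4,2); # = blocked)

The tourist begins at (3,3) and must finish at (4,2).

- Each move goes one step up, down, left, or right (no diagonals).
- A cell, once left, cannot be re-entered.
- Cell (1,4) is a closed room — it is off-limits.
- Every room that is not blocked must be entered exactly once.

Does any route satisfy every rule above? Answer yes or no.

One route that works: (3,3) → (4,3) → (4,4) → (3,4) → (2,4) → (2,3) → (1,3) → (1,2) → (1,1) → (2,1) → (2,2) → (3,2) → (3,1) → (4,1) → (4,2).

yes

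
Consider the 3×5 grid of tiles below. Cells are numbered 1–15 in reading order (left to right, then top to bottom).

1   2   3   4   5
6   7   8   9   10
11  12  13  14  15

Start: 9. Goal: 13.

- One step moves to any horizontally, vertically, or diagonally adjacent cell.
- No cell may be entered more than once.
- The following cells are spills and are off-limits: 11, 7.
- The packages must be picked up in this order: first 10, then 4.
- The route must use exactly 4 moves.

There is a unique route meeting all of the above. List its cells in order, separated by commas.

9, 10, 4, 8, 13

The waypoints must appear in the order 10, 4, with no cell reused.
Route from 9: right 1 to 10, up-left 1 to 4, down-left 1 to 8, down 1 to 13 — 4 moves in all.
Check: order respected (10 at step 1, 4 at step 2); 4 moves as required.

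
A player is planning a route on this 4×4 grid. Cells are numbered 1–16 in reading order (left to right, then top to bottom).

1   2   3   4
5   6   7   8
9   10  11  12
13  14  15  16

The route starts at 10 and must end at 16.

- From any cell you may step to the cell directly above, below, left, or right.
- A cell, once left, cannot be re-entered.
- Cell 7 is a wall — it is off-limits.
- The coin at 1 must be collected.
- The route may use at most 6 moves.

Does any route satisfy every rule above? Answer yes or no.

no

Even ignoring the no-revisit rule, getting from 10 to 16 via 1 needs at least 3 + 6 = 9 moves (Manhattan distance per leg), which exceeds the 6-move limit.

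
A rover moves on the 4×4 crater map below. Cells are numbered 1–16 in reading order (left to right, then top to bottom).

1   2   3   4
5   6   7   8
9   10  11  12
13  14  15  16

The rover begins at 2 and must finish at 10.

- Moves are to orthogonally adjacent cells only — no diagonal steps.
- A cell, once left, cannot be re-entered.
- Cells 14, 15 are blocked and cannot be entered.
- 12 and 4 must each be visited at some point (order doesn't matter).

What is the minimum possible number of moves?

Any route passes through 12 and 4 in some order between 2 and 10. Summing Manhattan distances along each leg and taking the cheapest ordering (2 → 4 → 12 → 10) gives a lower bound of 2 + 2 + 2 = 6 moves.
A route of 6 moves achieves this: 2 → 3 → 4 → 8 → 12 → 11 → 10.
Since 6 matches the lower bound, it is optimal.

6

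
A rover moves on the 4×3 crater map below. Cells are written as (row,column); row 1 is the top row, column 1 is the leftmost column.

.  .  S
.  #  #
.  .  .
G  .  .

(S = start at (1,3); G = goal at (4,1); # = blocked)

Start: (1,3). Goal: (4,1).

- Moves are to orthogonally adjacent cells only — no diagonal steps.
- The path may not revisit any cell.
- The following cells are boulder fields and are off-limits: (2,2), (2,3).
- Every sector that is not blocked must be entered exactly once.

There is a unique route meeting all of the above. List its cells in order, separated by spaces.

(1,3) (1,2) (1,1) (2,1) (3,1) (3,2) (3,3) (4,3) (4,2) (4,1)

Need to visit all 10 open cells exactly once, starting at (1,3) and ending at (4,1).
Cell (2,1) has only two open neighbours ((1,1) and (3,1)), so the path must pass straight through it: one of those is the cell it's entered from and the other is where it exits.
Route from (1,3): left 2 to (1,1), down 2 to (3,1), right 2 to (3,3), down 1 to (4,3), left 2 to (4,1) — 9 moves in all.
Check: all 10 open cells covered.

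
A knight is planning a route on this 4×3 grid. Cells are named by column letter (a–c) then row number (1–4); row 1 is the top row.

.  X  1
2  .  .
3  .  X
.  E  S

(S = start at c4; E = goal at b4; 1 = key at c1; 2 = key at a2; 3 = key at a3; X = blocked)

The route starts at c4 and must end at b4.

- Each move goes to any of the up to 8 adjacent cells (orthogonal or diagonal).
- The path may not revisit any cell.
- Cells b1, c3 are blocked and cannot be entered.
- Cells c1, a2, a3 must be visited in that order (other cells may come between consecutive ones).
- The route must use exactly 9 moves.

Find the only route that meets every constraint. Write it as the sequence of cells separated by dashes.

The waypoints must appear in the order c1, a2, a3, with no cell reused.
Route from c4: up-left to b3, up-right to c2, up to c1, down-left to b2, up-left to a1, 3× down (reaching a4), right to b4 — 9 moves in all.
Check: order respected (1 at step 3, 2 at step 6, 3 at step 7); 9 moves as required.

c4 - b3 - c2 - c1 - b2 - a1 - a2 - a3 - a4 - b4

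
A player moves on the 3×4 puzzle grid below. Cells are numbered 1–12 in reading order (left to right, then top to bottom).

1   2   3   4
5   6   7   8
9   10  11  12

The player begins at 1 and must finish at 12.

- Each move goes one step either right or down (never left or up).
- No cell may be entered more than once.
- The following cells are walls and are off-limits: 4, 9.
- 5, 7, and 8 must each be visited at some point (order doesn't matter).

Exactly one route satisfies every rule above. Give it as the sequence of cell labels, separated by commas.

Moves only go right or down, so the column and row indices never decrease.
Route from 1: down 1 to 5, right 3 to 8, down 1 to 12 — 5 moves in all.
Check: all required cells visited.

1, 5, 6, 7, 8, 12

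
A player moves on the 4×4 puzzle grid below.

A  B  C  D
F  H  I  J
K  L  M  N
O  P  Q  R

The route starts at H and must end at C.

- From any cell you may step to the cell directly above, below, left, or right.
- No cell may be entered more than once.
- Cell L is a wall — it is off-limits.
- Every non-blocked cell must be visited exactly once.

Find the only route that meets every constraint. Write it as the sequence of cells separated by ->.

Need to visit all 15 open cells exactly once, starting at H and ending at C.
Route from H: up to B, left to A, 3× down (reaching O), 3× right (reaching R), up to N, left to M, up to I, right to J, up to D, left to C — 14 moves in all.
Check: all 15 open cells covered.

H -> B -> A -> F -> K -> O -> P -> Q -> R -> N -> M -> I -> J -> D -> C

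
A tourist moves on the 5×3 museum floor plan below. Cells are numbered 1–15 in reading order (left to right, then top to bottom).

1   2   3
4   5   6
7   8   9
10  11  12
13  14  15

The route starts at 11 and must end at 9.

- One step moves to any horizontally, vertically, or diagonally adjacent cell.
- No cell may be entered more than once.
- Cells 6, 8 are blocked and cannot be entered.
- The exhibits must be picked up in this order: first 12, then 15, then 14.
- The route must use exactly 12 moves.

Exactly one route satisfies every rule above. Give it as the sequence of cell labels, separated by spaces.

The waypoints must appear in the order 12, 15, 14, with no cell reused.
Route from 11: right 1 to 12, down 1 to 15, left 2 to 13, up 4 to 1, right 2 to 3, down-left 1 to 5, down-right 1 to 9 — 12 moves in all.
Check: order respected (12 at step 1, 15 at step 2, 14 at step 3); 12 moves as required.

11 12 15 14 13 10 7 4 1 2 3 5 9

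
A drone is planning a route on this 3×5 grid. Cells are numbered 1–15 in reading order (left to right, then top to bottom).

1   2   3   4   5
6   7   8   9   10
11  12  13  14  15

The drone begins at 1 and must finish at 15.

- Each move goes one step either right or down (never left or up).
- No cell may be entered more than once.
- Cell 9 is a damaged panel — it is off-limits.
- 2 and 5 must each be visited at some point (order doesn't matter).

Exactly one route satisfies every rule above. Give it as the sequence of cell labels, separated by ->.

Moves only go right or down, so the column and row indices never decrease.
Route from 1: 4× right (reaching 5), 2× down (reaching 15) — 6 moves in all.
Check: all required cells visited.

1 -> 2 -> 3 -> 4 -> 5 -> 10 -> 15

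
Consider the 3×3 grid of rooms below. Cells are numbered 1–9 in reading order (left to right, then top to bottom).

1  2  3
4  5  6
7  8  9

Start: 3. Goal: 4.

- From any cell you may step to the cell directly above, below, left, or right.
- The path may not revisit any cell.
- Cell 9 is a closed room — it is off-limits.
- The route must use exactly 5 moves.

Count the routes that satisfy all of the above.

Need simple routes of exactly 5 moves from 3 to 4 (Manhattan distance 3, so 1 moves are spent on a detour and 1 undoing it).
Enumerating: 3 6 5 2 1 4 | 3 6 5 8 7 4 | 3 2 5 8 7 4.
That gives 3 routes.

3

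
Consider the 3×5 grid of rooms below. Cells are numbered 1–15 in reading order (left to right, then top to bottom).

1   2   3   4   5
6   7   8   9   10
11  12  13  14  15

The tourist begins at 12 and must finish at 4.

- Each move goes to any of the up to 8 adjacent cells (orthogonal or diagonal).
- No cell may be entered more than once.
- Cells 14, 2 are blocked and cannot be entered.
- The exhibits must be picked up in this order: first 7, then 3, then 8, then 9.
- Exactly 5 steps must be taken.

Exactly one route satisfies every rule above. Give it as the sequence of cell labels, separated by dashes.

The waypoints must appear in the order 7, 3, 8, 9, with no cell reused.
Route from 12: up 1 to 7, up-right 1 to 3, down 1 to 8, right 1 to 9, up 1 to 4 — 5 moves in all.
Check: order respected (7 at step 1, 3 at step 2, 8 at step 3, 9 at step 4); 5 moves as required.

12 - 7 - 3 - 8 - 9 - 4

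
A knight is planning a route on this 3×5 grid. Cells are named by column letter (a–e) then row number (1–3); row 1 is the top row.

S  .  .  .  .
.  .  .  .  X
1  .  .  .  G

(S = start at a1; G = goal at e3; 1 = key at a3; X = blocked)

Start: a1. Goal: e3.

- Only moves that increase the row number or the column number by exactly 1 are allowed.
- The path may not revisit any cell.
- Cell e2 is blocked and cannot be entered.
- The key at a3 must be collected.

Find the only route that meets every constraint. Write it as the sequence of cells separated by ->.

Moves only go right or down, so the column and row indices never decrease.
Route from a1: 2× down (reaching a3), 4× right (reaching e3) — 6 moves in all.
Check: all required cells visited.

a1 -> a2 -> a3 -> b3 -> c3 -> d3 -> e3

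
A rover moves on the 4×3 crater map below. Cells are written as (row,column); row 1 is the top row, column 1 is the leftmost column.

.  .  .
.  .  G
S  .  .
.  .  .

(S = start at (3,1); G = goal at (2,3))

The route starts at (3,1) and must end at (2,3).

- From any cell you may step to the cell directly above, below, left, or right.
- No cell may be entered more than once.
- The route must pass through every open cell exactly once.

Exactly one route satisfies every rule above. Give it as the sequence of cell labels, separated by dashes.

(3,1) - (4,1) - (4,2) - (4,3) - (3,3) - (3,2) - (2,2) - (2,1) - (1,1) - (1,2) - (1,3) - (2,3)

Need to visit all 12 open cells exactly once, starting at (3,1) and ending at (2,3).
Cell (1,1) has only two open neighbours ((2,1) and (1,2)), so the path must pass straight through it: one of those is the cell it's entered from and the other is where it exits.
Route from (3,1): down 1 to (4,1), right 2 to (4,3), up 1 to (3,3), left 1 to (3,2), up 1 to (2,2), left 1 to (2,1), up 1 to (1,1), right 2 to (1,3), down 1 to (2,3) — 11 moves in all.
Check: all 12 open cells covered.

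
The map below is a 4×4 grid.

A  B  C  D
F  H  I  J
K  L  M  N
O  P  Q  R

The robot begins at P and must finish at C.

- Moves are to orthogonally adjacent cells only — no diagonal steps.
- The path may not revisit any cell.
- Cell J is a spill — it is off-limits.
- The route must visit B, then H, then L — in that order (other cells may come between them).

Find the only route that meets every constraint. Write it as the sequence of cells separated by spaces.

P O K F A B H L M I C

The waypoints must appear in the order B, H, L, with no cell reused.
Route from P: left to O, 3× up (reaching A), right to B, 2× down (reaching L), right to M, 2× up (reaching C) — 10 moves in all.
Check: order respected (B at step 5, H at step 6, L at step 7).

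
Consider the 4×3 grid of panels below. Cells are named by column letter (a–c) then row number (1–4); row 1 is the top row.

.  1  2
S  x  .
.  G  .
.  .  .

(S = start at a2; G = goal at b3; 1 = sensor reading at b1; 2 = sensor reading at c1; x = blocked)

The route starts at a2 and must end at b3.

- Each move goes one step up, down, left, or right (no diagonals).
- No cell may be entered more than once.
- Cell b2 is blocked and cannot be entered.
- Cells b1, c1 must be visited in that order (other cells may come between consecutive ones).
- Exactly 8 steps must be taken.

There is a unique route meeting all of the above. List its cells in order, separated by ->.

The waypoints must appear in the order b1, c1, with no cell reused.
Route from a2: up 1 to a1, right 2 to c1, down 3 to c4, left 1 to b4, up 1 to b3 — 8 moves in all.
Check: order respected (1 at step 2, 2 at step 3); 8 moves as required.

a2 -> a1 -> b1 -> c1 -> c2 -> c3 -> c4 -> b4 -> b3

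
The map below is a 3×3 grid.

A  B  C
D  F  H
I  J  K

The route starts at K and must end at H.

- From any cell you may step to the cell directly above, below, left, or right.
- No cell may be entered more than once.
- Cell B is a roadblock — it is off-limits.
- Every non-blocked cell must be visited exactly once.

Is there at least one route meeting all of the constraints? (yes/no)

Cell A has only one open neighbour but is neither the start nor the goal, so a Hamiltonian route would have to both enter and leave it through the same neighbour — impossible without revisiting.

no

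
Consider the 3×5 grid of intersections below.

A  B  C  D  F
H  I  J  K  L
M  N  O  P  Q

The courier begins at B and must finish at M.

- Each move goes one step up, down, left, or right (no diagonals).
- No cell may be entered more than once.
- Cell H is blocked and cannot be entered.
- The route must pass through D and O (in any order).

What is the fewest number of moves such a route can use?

Any route passes through D and O in some order between B and M. Summing Manhattan distances along each leg and taking the cheapest ordering (B → D → O → M) gives a lower bound of 2 + 3 + 2 = 7 moves.
A route of 7 moves achieves this: B → C → D → K → P → O → N → M.
Since 7 matches the lower bound, it is optimal.

7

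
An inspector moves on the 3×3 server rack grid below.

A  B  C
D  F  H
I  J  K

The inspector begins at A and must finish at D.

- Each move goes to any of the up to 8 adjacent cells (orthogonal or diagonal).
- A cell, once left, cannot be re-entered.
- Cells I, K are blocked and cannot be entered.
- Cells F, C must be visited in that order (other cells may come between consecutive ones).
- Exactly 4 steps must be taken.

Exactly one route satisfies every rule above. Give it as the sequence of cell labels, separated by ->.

A -> F -> C -> B -> D

The waypoints must appear in the order F, C, with no cell reused.
Route from A: down-right to F, up-right to C, left to B, down-left to D — 4 moves in all.
Check: order respected (F at step 1, C at step 2); 4 moves as required.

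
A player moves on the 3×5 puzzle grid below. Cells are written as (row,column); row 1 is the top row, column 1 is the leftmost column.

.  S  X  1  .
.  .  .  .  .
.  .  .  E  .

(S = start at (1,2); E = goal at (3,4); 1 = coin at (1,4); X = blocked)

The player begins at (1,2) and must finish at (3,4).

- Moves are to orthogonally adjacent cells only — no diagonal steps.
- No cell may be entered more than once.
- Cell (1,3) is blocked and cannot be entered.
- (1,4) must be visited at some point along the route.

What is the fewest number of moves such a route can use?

Any route passes through (1,4) somewhere between (1,2) and (3,4). Summing Manhattan distances along the two legs ((1,2) → (1,4) → (3,4)) gives a lower bound of 2 + 2 = 4 moves.
That bound ignores the blocked cells. Measuring each leg by the fewest moves that actually steer around them ((1,2)→(1,4): 4; (1,4)→(3,4): 2) raises the lower bound to 6.
The shortest route satisfying every rule uses 8 moves: (1,2) → (2,2) → (2,3) → (2,4) → (1,4) → (1,5) → (2,5) → (3,5) → (3,4).
The no-revisit rule (legs can't share cells) pushes the minimum above the 6-move bound; an exhaustive check rules out every length from 6 to 7, leaving 8 as the minimum.

8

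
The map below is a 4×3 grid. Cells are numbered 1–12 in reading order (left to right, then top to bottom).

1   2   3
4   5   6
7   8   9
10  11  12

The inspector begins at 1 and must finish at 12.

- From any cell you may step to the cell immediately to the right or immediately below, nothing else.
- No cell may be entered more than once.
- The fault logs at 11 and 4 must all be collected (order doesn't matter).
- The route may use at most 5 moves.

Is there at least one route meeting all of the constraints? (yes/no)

One route that works: 1 → 4 → 7 → 10 → 11 → 12.

yes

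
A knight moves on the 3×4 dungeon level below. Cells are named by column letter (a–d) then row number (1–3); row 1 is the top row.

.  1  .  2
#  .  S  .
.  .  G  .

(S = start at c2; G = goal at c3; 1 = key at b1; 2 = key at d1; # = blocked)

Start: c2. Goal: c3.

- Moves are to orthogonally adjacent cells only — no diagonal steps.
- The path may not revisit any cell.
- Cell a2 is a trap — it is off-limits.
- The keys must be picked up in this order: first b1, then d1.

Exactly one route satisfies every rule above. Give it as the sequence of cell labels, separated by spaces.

The waypoints must appear in the order b1, d1, with no cell reused.
Route from c2: left to b2, up to b1, 2× right (reaching d1), 2× down (reaching d3), left to c3 — 7 moves in all.
Check: order respected (1 at step 2, 2 at step 4).

c2 b2 b1 c1 d1 d2 d3 c3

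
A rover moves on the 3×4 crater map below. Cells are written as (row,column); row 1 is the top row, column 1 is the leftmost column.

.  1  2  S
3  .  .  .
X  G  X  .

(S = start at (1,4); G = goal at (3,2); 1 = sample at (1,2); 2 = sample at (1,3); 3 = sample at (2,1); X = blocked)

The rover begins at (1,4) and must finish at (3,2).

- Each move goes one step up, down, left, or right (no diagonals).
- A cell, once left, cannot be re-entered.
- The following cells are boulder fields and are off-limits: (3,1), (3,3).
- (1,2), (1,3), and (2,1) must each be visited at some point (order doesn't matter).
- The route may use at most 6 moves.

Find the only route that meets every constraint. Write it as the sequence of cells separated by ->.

The 6-move cap with required stops at (1,2), (1,3), (2,1) leaves no slack for detours.
Route from (1,4): 3× left (reaching (1,1)), down to (2,1), right to (2,2), down to (3,2) — 6 moves in all.
Check: all required cells visited; 6 ≤ 6 moves.

(1,4) -> (1,3) -> (1,2) -> (1,1) -> (2,1) -> (2,2) -> (3,2)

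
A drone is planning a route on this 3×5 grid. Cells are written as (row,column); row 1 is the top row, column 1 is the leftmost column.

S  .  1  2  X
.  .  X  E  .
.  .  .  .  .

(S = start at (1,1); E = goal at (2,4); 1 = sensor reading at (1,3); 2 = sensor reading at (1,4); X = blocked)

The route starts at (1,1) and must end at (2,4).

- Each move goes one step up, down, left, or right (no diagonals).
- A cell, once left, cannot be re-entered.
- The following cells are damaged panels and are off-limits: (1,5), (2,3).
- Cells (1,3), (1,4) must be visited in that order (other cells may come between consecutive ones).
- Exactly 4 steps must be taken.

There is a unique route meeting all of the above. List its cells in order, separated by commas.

(1,1), (1,2), (1,3), (1,4), (2,4)

The waypoints must appear in the order (1,3), (1,4), with no cell reused.
Route from (1,1): right 3 to (1,4), down 1 to (2,4) — 4 moves in all.
Check: order respected (1 at step 2, 2 at step 3); 4 moves as required.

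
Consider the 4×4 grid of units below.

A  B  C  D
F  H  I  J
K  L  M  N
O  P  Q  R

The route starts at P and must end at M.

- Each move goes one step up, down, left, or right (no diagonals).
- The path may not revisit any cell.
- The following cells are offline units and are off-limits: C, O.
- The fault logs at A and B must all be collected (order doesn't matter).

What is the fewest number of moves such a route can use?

8

Any route passes through A and B in some order between P and M. Summing Manhattan distances along each leg and taking the cheapest ordering (P → A → B → M) gives a lower bound of 4 + 1 + 3 = 8 moves.
A route of 8 moves achieves this: P → L → K → F → A → B → H → I → M.
Since 8 matches the lower bound, it is optimal.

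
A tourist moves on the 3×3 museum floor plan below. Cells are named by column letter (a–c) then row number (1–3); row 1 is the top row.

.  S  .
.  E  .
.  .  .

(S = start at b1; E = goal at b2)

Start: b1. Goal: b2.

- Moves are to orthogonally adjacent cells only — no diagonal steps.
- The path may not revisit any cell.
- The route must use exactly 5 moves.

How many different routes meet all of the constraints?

Need simple routes of exactly 5 moves from b1 to b2 (Manhattan distance 1, so 2 moves are spent on a detour and 2 undoing it).
Enumerating: b1 a1 a2 a3 b3 b2 | b1 c1 c2 c3 b3 b2.
That gives 2 routes.

2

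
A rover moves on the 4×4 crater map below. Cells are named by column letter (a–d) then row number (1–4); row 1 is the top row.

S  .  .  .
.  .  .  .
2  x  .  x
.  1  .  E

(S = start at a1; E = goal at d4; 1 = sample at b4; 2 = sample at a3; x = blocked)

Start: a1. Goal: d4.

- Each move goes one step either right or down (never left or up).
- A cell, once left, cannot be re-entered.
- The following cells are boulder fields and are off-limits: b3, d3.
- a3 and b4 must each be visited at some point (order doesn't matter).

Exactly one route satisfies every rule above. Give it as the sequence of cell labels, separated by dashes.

Moves only go right or down, so the column and row indices never decrease.
Route from a1: down 3 to a4, right 3 to d4 — 6 moves in all.
Check: all required cells visited.

a1 - a2 - a3 - a4 - b4 - c4 - d4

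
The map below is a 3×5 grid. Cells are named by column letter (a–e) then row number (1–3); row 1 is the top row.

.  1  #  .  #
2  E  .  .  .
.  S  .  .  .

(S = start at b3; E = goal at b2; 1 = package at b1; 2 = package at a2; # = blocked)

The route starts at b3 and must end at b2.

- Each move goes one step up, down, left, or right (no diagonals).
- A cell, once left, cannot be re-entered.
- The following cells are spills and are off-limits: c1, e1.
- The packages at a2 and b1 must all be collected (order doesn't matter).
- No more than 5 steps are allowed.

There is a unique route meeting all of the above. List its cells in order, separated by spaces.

b3 a3 a2 a1 b1 b2

Any route must reach a2 and b1 and still end at b2 within 5 moves, so the order of the required stops is forced.
Route from b3: left 1 to a3, up 2 to a1, right 1 to b1, down 1 to b2 — 5 moves in all.
Check: all required cells visited; 5 ≤ 5 moves.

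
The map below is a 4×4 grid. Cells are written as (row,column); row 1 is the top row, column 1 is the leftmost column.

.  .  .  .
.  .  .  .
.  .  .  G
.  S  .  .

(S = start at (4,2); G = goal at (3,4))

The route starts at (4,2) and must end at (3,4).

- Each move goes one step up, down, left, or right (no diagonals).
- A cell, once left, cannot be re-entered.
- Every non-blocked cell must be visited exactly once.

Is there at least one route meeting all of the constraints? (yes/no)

One route that works: (4,2) → (4,1) → (3,1) → (2,1) → (1,1) → (1,2) → (1,3) → (1,4) → (2,4) → (2,3) → (2,2) → (3,2) → (3,3) → (4,3) → (4,4) → (3,4).

yes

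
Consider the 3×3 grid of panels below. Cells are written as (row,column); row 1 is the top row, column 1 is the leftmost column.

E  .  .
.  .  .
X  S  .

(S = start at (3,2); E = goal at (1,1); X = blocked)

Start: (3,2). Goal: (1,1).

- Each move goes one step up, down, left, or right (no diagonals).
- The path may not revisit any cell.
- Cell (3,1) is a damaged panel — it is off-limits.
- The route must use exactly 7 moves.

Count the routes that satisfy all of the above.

Need simple routes of exactly 7 moves from (3,2) to (1,1) (Manhattan distance 3, so 2 moves are spent on a detour and 2 undoing it).
Enumerating: (3,2) (3,3) (2,3) (1,3) (1,2) (2,2) (2,1) (1,1).
That gives 1 route.

1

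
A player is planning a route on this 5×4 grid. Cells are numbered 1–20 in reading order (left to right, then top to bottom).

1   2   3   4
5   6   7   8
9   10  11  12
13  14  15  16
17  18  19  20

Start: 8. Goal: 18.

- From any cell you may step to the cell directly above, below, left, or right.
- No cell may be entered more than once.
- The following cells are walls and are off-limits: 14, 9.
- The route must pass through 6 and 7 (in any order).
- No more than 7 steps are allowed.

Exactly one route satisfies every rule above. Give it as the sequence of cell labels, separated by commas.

8, 7, 6, 10, 11, 15, 19, 18

Any route must reach 6 and 7 and still end at 18 within 7 moves, so the order of the required stops is forced.
Route from 8: 2× left (reaching 6), down to 10, right to 11, 2× down (reaching 19), left to 18 — 7 moves in all.
Check: all required cells visited; 7 ≤ 7 moves.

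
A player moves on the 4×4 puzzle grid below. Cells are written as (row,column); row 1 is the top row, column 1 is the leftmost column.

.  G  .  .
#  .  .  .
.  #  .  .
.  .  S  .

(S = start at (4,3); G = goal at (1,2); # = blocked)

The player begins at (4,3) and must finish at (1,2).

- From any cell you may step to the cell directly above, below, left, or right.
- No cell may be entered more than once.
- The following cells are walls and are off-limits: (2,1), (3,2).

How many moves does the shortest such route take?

4

The Manhattan distance from (4,3) to (1,2) is |4−1| + |3−2| = 4, so at least 4 moves are needed.
A route of 4 moves achieves this: (4,3) → (3,3) → (2,3) → (1,3) → (1,2).
Since 4 matches the lower bound, it is optimal.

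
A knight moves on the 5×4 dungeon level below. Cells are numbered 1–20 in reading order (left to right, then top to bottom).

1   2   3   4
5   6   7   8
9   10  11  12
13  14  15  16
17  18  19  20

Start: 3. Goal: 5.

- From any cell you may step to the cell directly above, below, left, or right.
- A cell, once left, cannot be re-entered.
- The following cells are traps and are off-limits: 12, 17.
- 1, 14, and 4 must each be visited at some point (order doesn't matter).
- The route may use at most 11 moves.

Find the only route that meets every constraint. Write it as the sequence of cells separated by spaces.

3 4 8 7 11 15 14 10 6 2 1 5

The 11-move cap with required stops at 1, 14, 4 leaves no slack for detours.
Route from 3: right 1 to 4, down 1 to 8, left 1 to 7, down 2 to 15, left 1 to 14, up 3 to 2, left 1 to 1, down 1 to 5 — 11 moves in all.
Check: all required cells visited; 11 ≤ 11 moves.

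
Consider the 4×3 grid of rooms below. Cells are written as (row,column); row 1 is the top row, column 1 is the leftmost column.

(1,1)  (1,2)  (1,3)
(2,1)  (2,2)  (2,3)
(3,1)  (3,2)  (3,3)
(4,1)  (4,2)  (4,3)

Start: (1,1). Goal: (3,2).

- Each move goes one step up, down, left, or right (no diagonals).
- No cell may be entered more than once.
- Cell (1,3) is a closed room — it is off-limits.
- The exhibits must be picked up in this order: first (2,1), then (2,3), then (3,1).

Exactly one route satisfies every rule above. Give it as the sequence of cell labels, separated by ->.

The waypoints must appear in the order (2,1), (2,3), (3,1), with no cell reused.
Route from (1,1): down 1 to (2,1), right 2 to (2,3), down 2 to (4,3), left 2 to (4,1), up 1 to (3,1), right 1 to (3,2) — 9 moves in all.
Check: order respected ((2,1) at step 1, (2,3) at step 3, (3,1) at step 8).

(1,1) -> (2,1) -> (2,2) -> (2,3) -> (3,3) -> (4,3) -> (4,2) -> (4,1) -> (3,1) -> (3,2)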